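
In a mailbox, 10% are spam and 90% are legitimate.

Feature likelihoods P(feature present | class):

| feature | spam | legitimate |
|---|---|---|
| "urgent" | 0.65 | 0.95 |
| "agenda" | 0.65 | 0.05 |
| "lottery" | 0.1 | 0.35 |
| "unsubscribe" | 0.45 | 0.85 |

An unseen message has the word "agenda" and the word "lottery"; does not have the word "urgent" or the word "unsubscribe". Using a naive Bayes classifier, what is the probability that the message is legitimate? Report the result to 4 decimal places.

0.0863

spam: 0.1 × (1−0.65) × 0.65 × 0.1 × (1−0.45) = 0.00125125
legitimate: 0.9 × (1−0.95) × 0.05 × 0.35 × (1−0.85) = 0.000118125
P(legitimate | x) = 0.000118125 / 0.001369375 ≈ 0.0863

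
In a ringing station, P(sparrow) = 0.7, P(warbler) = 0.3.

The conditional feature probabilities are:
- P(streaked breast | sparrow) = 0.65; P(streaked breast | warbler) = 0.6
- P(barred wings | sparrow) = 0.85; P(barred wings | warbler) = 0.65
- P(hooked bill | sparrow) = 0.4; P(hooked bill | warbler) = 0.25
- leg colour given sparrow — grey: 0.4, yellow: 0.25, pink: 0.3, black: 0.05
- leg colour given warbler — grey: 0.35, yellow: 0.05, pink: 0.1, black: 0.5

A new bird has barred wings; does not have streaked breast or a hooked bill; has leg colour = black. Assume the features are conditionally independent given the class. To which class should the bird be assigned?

sparrow: 0.7 × (1−0.65) × 0.85 × (1−0.4) × 0.05 = 0.0062475
warbler: 0.3 × (1−0.6) × 0.65 × (1−0.25) × 0.5 = 0.02925
Highest score → warbler.

warbler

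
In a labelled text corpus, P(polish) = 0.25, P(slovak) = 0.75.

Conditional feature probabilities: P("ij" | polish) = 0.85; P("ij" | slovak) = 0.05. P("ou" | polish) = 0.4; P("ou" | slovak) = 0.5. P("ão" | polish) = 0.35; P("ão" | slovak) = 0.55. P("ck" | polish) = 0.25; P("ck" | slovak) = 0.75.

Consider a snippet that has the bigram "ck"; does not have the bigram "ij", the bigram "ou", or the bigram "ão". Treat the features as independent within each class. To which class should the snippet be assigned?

polish: 0.25 × (1−0.85) × (1−0.4) × (1−0.35) × 0.25 = 0.00365625
slovak: 0.75 × (1−0.05) × (1−0.5) × (1−0.55) × 0.75 = 0.120234375
Highest score → slovak.

slovak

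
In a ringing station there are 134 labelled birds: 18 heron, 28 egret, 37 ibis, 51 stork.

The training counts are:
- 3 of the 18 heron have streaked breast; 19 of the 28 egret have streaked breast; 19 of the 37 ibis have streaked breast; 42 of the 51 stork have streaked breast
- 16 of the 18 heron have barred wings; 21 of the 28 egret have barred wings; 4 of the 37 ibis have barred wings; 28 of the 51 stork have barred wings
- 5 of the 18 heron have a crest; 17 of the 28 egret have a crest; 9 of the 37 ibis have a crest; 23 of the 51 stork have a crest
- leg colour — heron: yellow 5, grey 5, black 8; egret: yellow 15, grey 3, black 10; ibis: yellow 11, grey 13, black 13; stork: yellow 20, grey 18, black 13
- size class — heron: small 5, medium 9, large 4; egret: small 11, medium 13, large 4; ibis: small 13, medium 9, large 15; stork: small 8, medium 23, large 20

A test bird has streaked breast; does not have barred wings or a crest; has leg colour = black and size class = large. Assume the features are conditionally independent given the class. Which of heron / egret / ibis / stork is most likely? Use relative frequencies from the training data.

ibis

heron: (18/134) × (3/18) × (2/18) × (13/18) × (8/18) × (4/18) ≈ 0.000177439
egret: (28/134) × (19/28) × (7/28) × (11/28) × (10/28) × (4/28) ≈ 0.000710505
ibis: (37/134) × (19/37) × (33/37) × (28/37) × (13/37) × (15/37) ≈ 0.0136317
stork: (51/134) × (42/51) × (23/51) × (28/51) × (13/51) × (20/51) ≈ 0.00775752
Highest score → ibis.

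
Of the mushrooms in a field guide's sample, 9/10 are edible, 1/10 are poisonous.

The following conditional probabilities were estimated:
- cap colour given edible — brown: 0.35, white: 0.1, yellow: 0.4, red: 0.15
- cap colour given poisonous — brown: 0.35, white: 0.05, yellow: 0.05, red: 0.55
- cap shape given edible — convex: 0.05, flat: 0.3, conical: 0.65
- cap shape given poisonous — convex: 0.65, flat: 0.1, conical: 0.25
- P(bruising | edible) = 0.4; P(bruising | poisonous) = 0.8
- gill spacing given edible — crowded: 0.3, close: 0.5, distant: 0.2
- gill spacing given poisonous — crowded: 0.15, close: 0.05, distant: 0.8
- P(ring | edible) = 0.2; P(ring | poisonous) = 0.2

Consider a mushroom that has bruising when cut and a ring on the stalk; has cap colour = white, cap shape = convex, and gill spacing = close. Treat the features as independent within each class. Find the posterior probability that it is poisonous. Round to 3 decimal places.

edible: 0.9 × 0.1 × 0.05 × 0.4 × 0.5 × 0.2 = 0.00018
poisonous: 0.1 × 0.05 × 0.65 × 0.8 × 0.05 × 0.2 = 0.000026
P(poisonous | x) = 0.000026 / 0.000206 ≈ 0.126

0.126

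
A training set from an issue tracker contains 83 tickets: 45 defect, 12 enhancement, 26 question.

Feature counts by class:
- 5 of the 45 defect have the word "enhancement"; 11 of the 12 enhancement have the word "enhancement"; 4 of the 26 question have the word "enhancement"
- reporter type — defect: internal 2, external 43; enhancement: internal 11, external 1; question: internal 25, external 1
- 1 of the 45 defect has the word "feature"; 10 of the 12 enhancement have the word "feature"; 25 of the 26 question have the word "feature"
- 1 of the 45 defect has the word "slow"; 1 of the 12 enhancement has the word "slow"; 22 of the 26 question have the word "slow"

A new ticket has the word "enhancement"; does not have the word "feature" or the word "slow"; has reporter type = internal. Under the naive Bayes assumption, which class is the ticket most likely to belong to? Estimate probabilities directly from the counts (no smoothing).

defect: (45/83) × (5/45) × (2/45) × (44/45) × (44/45) ≈ 0.0025597
enhancement: (12/83) × (11/12) × (11/12) × (2/12) × (11/12) ≈ 0.0185604
question: (26/83) × (4/26) × (25/26) × (1/26) × (4/26) ≈ 0.000274196
Highest score → enhancement.

enhancement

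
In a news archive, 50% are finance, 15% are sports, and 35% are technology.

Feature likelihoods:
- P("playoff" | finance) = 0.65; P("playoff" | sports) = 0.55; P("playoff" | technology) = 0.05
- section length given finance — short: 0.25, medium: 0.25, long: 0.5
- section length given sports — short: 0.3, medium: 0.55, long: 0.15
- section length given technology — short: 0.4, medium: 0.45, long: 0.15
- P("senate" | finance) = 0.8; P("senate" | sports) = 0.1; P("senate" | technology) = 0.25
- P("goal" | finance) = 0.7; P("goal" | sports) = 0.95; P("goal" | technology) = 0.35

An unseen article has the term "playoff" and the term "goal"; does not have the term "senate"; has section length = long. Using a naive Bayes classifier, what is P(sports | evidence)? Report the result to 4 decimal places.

0.3110

finance: 0.5 × 0.65 × 0.5 × (1−0.8) × 0.7 = 0.02275
sports: 0.15 × 0.55 × 0.15 × (1−0.1) × 0.95 = 0.010580625
technology: 0.35 × 0.05 × 0.15 × (1−0.25) × 0.35 = 0.0006890625
P(sports | x) = 0.010580625 / 0.0340196875 ≈ 0.3110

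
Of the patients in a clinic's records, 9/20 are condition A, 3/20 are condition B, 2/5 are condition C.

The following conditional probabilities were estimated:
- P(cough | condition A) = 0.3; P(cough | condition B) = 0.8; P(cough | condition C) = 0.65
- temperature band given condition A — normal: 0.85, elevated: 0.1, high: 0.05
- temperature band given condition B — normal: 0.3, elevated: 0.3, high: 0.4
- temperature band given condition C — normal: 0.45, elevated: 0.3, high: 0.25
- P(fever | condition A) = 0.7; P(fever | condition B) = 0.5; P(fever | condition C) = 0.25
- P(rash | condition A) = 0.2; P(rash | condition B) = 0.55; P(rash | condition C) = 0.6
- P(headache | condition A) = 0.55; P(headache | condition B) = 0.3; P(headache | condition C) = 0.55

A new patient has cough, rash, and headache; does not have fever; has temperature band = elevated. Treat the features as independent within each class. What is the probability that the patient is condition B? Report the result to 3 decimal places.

condition A: 0.45 × 0.3 × 0.1 × (1−0.7) × 0.2 × 0.55 = 0.0004455
condition B: 0.15 × 0.8 × 0.3 × (1−0.5) × 0.55 × 0.3 = 0.00297
condition C: 0.4 × 0.65 × 0.3 × (1−0.25) × 0.6 × 0.55 = 0.019305
P(condition B | x) = 0.00297 / 0.0227205 ≈ 0.131

0.131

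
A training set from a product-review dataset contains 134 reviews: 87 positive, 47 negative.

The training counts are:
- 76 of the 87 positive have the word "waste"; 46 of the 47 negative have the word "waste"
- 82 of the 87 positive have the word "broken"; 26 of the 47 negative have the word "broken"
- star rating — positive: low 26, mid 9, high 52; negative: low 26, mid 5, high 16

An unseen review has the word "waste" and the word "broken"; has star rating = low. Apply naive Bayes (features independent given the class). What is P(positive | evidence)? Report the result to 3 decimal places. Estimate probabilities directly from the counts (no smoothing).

positive: (87/134) × (76/87) × (82/87) × (26/87) ≈ 0.159756
negative: (47/134) × (46/47) × (26/47) × (26/47) ≈ 0.105052
P(positive | x) = 0.159756 / 0.264808 ≈ 0.603

0.603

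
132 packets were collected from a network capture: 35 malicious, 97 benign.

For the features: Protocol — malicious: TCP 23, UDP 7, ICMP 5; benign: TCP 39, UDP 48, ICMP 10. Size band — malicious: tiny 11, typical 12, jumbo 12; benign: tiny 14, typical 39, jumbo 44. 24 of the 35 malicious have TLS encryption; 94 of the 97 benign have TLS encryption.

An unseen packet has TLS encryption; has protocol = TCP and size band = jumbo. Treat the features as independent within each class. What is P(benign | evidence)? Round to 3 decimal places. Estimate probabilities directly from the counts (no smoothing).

0.760

malicious: (35/132) × (23/35) × (12/35) × (24/35) ≈ 0.0409647
benign: (97/132) × (39/97) × (44/97) × (94/97) ≈ 0.129876
P(benign | x) = 0.129876 / 0.1708407 ≈ 0.760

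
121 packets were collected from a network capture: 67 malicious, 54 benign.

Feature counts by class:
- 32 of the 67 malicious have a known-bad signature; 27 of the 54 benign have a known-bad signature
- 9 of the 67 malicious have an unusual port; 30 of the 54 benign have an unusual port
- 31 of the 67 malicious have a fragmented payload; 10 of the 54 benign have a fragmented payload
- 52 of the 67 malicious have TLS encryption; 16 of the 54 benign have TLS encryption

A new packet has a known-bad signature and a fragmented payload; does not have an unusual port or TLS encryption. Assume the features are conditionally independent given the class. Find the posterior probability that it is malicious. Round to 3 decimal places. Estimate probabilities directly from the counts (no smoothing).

malicious: (67/121) × (32/67) × (58/67) × (31/67) × (15/67) ≈ 0.0237149
benign: (54/121) × (27/54) × (24/54) × (10/54) × (38/54) ≈ 0.0129239
P(malicious | x) = 0.0237149 / 0.0366388 ≈ 0.647

0.647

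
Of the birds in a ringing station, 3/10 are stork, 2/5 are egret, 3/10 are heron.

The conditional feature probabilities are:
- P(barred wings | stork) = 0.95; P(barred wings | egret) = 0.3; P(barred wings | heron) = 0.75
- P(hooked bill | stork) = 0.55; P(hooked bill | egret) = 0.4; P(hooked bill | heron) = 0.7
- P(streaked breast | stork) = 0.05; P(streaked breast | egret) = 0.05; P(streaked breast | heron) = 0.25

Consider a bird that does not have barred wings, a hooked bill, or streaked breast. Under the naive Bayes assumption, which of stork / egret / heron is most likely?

stork: 0.3 × (1−0.95) × (1−0.55) × (1−0.05) = 0.0064125
egret: 0.4 × (1−0.3) × (1−0.4) × (1−0.05) = 0.1596
heron: 0.3 × (1−0.75) × (1−0.7) × (1−0.25) = 0.016875
Highest score → egret.

egret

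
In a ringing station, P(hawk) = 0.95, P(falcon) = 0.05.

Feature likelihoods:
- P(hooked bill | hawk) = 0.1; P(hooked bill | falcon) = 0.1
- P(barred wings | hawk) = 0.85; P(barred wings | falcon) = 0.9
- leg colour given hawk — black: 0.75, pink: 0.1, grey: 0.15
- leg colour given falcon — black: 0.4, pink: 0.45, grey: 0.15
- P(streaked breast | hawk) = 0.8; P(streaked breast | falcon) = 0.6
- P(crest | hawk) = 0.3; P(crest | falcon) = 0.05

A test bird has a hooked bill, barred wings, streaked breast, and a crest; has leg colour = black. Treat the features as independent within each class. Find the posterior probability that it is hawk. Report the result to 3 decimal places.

0.996

hawk: 0.95 × 0.1 × 0.85 × 0.75 × 0.8 × 0.3 = 0.014535
falcon: 0.05 × 0.1 × 0.9 × 0.4 × 0.6 × 0.05 = 0.000054
P(hawk | x) = 0.014535 / 0.014589 ≈ 0.996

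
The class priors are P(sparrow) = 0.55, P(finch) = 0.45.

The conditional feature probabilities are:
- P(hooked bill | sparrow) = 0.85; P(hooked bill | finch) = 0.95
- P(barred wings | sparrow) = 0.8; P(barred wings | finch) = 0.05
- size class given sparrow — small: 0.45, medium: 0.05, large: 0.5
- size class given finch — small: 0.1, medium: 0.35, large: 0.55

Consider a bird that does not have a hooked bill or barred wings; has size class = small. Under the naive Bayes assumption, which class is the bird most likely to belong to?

sparrow

sparrow: 0.55 × (1−0.85) × (1−0.8) × 0.45 = 0.007425
finch: 0.45 × (1−0.95) × (1−0.05) × 0.1 = 0.0021375
Highest score → sparrow.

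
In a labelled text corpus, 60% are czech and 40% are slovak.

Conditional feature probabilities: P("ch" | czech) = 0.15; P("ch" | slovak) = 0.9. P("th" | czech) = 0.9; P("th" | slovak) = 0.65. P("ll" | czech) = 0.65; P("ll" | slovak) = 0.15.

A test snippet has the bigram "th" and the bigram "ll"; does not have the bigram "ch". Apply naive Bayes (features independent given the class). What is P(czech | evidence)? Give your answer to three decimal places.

czech: 0.6 × (1−0.15) × 0.9 × 0.65 = 0.29835
slovak: 0.4 × (1−0.9) × 0.65 × 0.15 = 0.0039
P(czech | x) = 0.29835 / 0.30225 ≈ 0.987

0.987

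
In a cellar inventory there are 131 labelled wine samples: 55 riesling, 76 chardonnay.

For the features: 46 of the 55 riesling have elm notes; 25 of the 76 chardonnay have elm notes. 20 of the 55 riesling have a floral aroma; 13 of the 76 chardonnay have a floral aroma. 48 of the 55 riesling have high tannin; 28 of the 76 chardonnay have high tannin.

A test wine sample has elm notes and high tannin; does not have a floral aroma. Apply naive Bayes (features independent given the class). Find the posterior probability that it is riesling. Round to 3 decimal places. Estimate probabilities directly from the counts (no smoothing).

0.770

riesling: (55/131) × (46/55) × (35/55) × (48/55) ≈ 0.195016
chardonnay: (76/131) × (25/76) × (63/76) × (28/76) ≈ 0.0582828
P(riesling | x) = 0.195016 / 0.2532988 ≈ 0.770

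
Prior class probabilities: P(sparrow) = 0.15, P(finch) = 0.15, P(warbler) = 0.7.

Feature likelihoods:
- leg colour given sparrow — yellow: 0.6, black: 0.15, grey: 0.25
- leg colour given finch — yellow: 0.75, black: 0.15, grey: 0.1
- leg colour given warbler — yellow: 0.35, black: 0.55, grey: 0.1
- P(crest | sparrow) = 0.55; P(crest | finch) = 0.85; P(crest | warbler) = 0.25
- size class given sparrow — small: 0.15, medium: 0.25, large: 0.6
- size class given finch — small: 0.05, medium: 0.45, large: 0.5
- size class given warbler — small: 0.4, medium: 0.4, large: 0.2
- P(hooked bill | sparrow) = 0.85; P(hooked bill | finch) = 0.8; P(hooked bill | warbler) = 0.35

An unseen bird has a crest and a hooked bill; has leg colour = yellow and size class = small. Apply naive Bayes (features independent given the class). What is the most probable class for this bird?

warbler

sparrow: 0.15 × 0.6 × 0.55 × 0.15 × 0.85 = 0.00631125
finch: 0.15 × 0.75 × 0.85 × 0.05 × 0.8 = 0.003825
warbler: 0.7 × 0.35 × 0.25 × 0.4 × 0.35 = 0.008575
Highest score → warbler.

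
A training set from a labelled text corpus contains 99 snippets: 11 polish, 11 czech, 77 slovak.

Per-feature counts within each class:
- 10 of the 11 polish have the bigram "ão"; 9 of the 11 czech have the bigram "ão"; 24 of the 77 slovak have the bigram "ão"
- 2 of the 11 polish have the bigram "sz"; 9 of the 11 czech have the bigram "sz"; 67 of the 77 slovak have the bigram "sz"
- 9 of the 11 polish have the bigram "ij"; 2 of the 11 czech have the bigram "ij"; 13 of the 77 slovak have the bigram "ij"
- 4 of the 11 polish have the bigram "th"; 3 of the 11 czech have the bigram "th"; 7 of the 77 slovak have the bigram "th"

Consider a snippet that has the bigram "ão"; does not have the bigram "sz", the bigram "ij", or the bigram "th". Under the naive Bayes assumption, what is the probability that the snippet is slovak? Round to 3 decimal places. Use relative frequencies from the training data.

polish: (11/99) × (10/11) × (9/11) × (2/11) × (7/11) ≈ 0.00956219
czech: (11/99) × (9/11) × (2/11) × (9/11) × (8/11) ≈ 0.00983539
slovak: (77/99) × (24/77) × (10/77) × (64/77) × (70/77) ≈ 0.0237893
P(slovak | x) = 0.0237893 / 0.04318688 ≈ 0.551

0.551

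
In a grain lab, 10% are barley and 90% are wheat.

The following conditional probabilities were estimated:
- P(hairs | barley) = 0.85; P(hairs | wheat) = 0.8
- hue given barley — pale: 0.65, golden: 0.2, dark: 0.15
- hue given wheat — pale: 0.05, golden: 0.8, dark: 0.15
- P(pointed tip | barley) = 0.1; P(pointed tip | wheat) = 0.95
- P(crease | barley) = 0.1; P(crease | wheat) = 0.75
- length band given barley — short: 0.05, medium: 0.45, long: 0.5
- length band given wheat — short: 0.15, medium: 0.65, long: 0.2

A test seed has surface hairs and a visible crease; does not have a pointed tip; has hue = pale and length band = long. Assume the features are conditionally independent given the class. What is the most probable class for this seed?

barley

barley: 0.1 × 0.85 × 0.65 × (1−0.1) × 0.1 × 0.5 = 0.00248625
wheat: 0.9 × 0.8 × 0.05 × (1−0.95) × 0.75 × 0.2 = 0.00027
Highest score → barley.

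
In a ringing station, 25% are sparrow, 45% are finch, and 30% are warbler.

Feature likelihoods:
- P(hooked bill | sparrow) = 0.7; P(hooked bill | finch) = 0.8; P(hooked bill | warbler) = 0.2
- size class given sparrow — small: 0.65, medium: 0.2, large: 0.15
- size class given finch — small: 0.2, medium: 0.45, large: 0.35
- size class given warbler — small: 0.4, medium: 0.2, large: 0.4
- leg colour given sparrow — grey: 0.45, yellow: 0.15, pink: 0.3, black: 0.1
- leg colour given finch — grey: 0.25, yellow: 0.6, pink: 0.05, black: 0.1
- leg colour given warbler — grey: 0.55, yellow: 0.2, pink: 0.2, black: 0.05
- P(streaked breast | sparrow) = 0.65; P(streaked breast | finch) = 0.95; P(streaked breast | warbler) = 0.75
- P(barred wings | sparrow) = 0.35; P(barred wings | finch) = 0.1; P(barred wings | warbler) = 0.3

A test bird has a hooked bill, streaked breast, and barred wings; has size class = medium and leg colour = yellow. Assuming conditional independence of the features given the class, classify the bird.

finch

sparrow: 0.25 × 0.7 × 0.2 × 0.15 × 0.65 × 0.35 = 0.001194375
finch: 0.45 × 0.8 × 0.45 × 0.6 × 0.95 × 0.1 = 0.009234
warbler: 0.3 × 0.2 × 0.2 × 0.2 × 0.75 × 0.3 = 0.00054
Highest score → finch.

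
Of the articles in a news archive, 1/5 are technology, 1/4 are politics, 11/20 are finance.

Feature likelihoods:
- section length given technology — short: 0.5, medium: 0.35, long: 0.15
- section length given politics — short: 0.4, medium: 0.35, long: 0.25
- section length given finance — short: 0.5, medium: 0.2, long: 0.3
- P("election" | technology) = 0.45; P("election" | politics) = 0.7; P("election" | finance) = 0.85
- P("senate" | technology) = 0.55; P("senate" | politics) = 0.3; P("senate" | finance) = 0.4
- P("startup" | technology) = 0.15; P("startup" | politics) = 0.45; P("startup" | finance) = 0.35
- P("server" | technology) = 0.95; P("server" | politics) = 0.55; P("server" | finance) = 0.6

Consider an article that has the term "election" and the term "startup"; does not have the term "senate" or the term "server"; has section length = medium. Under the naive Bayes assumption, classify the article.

technology: 0.2 × 0.35 × 0.45 × (1−0.55) × 0.15 × (1−0.95) = 0.0001063125
politics: 0.25 × 0.35 × 0.7 × (1−0.3) × 0.45 × (1−0.55) = 0.0086821875
finance: 0.55 × 0.2 × 0.85 × (1−0.4) × 0.35 × (1−0.6) = 0.007854
Highest score → politics.

politics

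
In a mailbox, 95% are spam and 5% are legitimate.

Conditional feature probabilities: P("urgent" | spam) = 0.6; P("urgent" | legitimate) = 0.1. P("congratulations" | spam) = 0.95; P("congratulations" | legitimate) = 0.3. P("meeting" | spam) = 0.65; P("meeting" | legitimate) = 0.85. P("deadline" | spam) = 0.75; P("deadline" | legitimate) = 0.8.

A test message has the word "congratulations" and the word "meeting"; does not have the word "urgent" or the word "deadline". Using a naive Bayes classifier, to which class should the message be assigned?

spam: 0.95 × (1−0.6) × 0.95 × 0.65 × (1−0.75) = 0.0586625
legitimate: 0.05 × (1−0.1) × 0.3 × 0.85 × (1−0.8) = 0.002295
Highest score → spam.

spam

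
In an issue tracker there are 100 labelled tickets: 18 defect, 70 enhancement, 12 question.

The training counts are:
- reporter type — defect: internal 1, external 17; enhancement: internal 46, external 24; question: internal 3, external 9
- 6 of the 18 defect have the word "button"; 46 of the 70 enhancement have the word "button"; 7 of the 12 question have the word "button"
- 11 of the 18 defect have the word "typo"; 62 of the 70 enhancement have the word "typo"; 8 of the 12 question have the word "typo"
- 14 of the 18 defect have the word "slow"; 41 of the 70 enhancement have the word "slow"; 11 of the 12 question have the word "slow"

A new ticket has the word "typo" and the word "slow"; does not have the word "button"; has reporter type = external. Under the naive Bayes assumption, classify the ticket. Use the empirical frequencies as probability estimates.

defect

defect: (18/100) × (17/18) × (12/18) × (11/18) × (14/18) ≈ 0.0538683
enhancement: (70/100) × (24/70) × (24/70) × (62/70) × (41/70) ≈ 0.0426878
question: (12/100) × (9/12) × (5/12) × (8/12) × (11/12) ≈ 0.0229167
Highest score → defect.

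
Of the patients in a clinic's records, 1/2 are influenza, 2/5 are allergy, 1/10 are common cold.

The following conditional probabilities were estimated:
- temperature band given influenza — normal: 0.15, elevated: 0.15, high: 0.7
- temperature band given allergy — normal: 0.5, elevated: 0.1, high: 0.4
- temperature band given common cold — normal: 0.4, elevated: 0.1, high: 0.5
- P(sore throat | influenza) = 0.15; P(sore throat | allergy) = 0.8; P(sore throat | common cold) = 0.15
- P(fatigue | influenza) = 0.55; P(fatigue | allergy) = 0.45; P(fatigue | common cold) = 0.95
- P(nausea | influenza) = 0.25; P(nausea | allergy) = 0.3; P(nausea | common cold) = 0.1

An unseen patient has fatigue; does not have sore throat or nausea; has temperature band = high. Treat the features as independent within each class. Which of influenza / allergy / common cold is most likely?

influenza: 0.5 × 0.7 × (1−0.15) × 0.55 × (1−0.25) = 0.12271875
allergy: 0.4 × 0.4 × (1−0.8) × 0.45 × (1−0.3) = 0.01008
common cold: 0.1 × 0.5 × (1−0.15) × 0.95 × (1−0.1) = 0.0363375
Highest score → influenza.

influenza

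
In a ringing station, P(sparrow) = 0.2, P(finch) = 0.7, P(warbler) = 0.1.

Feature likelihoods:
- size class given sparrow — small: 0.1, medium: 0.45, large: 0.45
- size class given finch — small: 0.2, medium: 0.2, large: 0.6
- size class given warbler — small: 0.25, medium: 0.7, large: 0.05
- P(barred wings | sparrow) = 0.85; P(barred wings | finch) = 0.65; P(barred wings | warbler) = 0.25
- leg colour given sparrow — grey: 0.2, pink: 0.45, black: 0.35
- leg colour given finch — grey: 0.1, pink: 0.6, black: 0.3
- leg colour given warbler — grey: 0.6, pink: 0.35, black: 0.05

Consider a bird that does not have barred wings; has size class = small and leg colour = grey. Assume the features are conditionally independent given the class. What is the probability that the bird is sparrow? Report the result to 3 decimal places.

sparrow: 0.2 × 0.1 × (1−0.85) × 0.2 = 0.0006
finch: 0.7 × 0.2 × (1−0.65) × 0.1 = 0.0049
warbler: 0.1 × 0.25 × (1−0.25) × 0.6 = 0.01125
P(sparrow | x) = 0.0006 / 0.01675 ≈ 0.036

0.036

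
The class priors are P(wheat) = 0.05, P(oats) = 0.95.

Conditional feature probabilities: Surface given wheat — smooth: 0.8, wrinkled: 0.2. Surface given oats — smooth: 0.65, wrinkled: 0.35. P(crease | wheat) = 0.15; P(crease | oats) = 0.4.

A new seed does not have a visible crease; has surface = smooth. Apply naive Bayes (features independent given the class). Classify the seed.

oats

wheat: 0.05 × 0.8 × (1−0.15) = 0.034
oats: 0.95 × 0.65 × (1−0.4) = 0.3705
Highest score → oats.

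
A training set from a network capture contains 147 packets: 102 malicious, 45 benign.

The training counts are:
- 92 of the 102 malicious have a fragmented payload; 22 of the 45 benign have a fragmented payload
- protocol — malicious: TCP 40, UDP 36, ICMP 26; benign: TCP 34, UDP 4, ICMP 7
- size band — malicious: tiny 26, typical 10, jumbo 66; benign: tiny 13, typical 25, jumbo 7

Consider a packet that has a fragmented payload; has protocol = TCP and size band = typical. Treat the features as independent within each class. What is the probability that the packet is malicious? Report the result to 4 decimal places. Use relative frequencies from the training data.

malicious: (102/147) × (92/102) × (40/102) × (10/102) ≈ 0.0240619
benign: (45/147) × (22/45) × (34/45) × (25/45) ≈ 0.0628202
P(malicious | x) = 0.0240619 / 0.0868821 ≈ 0.2769

0.2769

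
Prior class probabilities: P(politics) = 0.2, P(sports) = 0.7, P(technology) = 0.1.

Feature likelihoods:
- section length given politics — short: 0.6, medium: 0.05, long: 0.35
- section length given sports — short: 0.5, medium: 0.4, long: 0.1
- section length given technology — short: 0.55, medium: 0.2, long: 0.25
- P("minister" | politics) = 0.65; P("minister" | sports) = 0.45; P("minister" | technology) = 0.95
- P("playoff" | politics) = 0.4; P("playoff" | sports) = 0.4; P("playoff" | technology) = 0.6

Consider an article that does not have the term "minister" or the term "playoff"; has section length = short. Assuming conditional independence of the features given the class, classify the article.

sports

politics: 0.2 × 0.6 × (1−0.65) × (1−0.4) = 0.0252
sports: 0.7 × 0.5 × (1−0.45) × (1−0.4) = 0.1155
technology: 0.1 × 0.55 × (1−0.95) × (1−0.6) = 0.0011
Highest score → sports.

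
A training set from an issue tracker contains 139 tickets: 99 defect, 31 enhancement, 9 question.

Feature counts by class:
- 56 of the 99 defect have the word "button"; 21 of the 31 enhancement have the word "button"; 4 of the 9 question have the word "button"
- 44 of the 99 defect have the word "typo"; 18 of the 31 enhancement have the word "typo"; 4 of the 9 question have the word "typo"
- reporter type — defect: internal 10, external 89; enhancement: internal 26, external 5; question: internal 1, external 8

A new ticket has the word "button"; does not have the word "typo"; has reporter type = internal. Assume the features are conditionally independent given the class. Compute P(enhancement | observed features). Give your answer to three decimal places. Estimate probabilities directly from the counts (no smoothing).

0.685

defect: (99/139) × (56/99) × (55/99) × (10/99) ≈ 0.0226082
enhancement: (31/139) × (21/31) × (13/31) × (26/31) ≈ 0.0531371
question: (9/139) × (4/9) × (5/9) × (1/9) ≈ 0.00177636
P(enhancement | x) = 0.0531371 / 0.07752166 ≈ 0.685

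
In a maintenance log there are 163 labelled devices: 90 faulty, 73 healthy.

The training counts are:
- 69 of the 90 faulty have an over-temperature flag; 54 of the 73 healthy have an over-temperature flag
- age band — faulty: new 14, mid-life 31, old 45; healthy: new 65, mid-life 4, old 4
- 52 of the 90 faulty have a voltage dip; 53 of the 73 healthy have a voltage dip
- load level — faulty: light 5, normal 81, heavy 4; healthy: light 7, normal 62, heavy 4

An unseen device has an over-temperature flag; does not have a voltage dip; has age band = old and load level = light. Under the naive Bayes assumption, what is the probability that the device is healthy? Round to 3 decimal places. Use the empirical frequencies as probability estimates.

0.088

faulty: (90/163) × (69/90) × (45/90) × (38/90) × (5/90) ≈ 0.00496478
healthy: (73/163) × (54/73) × (4/73) × (20/73) × (7/73) ≈ 0.000476898
P(healthy | x) = 0.000476898 / 0.005441678 ≈ 0.088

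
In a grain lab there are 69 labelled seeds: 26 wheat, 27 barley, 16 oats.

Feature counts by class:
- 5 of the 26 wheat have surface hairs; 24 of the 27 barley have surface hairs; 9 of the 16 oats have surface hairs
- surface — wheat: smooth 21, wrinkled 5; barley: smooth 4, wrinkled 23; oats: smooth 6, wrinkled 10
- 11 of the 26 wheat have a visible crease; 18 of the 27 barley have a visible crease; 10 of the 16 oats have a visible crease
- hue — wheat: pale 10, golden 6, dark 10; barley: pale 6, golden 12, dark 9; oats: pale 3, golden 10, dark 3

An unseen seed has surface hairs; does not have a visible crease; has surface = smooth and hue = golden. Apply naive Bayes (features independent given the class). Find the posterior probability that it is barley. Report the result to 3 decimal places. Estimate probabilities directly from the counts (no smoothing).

0.284

wheat: (26/69) × (5/26) × (21/26) × (15/26) × (6/26) ≈ 0.00779225
barley: (27/69) × (24/27) × (4/27) × (9/27) × (12/27) ≈ 0.00763404
oats: (16/69) × (9/16) × (6/16) × (6/16) × (10/16) ≈ 0.011464
P(barley | x) = 0.00763404 / 0.02689029 ≈ 0.284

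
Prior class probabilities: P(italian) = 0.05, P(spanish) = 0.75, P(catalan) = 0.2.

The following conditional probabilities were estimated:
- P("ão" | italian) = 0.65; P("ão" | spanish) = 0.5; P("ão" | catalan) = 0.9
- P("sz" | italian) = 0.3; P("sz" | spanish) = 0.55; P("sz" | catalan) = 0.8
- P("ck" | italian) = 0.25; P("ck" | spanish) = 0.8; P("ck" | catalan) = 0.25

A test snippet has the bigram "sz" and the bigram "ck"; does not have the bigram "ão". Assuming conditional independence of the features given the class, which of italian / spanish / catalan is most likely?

spanish

italian: 0.05 × (1−0.65) × 0.3 × 0.25 = 0.0013125
spanish: 0.75 × (1−0.5) × 0.55 × 0.8 = 0.165
catalan: 0.2 × (1−0.9) × 0.8 × 0.25 = 0.004
Highest score → spanish.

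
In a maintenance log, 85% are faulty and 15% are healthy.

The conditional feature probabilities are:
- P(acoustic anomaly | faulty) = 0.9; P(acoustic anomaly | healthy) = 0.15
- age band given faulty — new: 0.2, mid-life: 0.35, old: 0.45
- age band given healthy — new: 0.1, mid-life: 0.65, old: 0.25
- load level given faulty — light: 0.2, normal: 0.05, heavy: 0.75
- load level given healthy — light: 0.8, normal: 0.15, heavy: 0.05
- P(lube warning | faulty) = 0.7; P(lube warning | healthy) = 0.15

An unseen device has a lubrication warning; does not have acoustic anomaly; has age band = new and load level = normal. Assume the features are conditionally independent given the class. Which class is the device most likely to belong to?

faulty: 0.85 × (1−0.9) × 0.2 × 0.05 × 0.7 = 0.000595
healthy: 0.15 × (1−0.15) × 0.1 × 0.15 × 0.15 = 0.000286875
Highest score → faulty.

faulty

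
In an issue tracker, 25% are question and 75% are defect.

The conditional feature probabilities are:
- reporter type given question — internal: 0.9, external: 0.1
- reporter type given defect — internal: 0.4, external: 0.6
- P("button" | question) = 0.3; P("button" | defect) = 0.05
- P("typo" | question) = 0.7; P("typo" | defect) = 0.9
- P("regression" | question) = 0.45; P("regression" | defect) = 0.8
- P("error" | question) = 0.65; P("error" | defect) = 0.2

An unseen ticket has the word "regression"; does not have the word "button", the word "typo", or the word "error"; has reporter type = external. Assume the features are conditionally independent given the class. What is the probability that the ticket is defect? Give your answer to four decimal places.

0.9707

question: 0.25 × 0.1 × (1−0.3) × (1−0.7) × 0.45 × (1−0.65) = 0.000826875
defect: 0.75 × 0.6 × (1−0.05) × (1−0.9) × 0.8 × (1−0.2) = 0.02736
P(defect | x) = 0.02736 / 0.028186875 ≈ 0.9707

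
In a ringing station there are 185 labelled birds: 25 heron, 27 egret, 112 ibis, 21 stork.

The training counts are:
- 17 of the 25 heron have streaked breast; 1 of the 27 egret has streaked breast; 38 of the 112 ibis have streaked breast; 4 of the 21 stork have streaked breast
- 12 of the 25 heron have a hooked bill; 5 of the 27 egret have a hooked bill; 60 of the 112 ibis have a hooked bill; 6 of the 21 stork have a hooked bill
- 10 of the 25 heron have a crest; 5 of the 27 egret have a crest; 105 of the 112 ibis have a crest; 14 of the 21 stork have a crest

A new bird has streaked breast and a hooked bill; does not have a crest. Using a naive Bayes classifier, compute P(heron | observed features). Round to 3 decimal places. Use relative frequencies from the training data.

heron: (25/185) × (17/25) × (12/25) × (15/25) ≈ 0.0264649
egret: (27/185) × (1/27) × (5/27) × (22/27) ≈ 0.00081563
ibis: (112/185) × (38/112) × (60/112) × (7/112) ≈ 0.00687741
stork: (21/185) × (4/21) × (6/21) × (7/21) ≈ 0.0020592
P(heron | x) = 0.0264649 / 0.03621714 ≈ 0.731

0.731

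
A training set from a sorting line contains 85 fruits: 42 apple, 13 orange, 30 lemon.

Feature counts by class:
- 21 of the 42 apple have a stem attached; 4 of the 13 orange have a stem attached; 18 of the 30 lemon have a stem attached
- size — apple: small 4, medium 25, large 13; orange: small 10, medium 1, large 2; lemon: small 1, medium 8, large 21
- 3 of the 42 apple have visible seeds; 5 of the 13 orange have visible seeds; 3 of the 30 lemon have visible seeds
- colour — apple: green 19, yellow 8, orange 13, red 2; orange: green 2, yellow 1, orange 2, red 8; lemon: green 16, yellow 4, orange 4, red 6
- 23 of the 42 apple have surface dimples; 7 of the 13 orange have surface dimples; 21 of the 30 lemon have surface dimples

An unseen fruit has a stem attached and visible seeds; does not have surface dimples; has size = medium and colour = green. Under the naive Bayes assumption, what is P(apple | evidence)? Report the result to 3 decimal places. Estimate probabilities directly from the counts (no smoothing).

apple: (42/85) × (21/42) × (25/42) × (3/42) × (19/42) × (19/42) ≈ 0.00214967
orange: (13/85) × (4/13) × (1/13) × (5/13) × (2/13) × (6/13) ≈ 0.0000988596
lemon: (30/85) × (18/30) × (8/30) × (3/30) × (16/30) × (9/30) ≈ 0.000903529
P(apple | x) = 0.00214967 / 0.0031520586 ≈ 0.682

0.682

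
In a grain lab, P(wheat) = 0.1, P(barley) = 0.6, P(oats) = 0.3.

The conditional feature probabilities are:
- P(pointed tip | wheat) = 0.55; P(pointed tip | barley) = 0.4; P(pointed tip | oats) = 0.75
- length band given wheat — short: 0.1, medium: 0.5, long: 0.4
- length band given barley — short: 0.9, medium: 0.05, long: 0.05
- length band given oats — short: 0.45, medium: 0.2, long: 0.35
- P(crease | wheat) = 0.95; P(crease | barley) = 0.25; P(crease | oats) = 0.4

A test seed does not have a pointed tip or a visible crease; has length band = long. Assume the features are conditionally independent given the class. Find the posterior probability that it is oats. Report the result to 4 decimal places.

wheat: 0.1 × (1−0.55) × 0.4 × (1−0.95) = 0.0009
barley: 0.6 × (1−0.4) × 0.05 × (1−0.25) = 0.0135
oats: 0.3 × (1−0.75) × 0.35 × (1−0.4) = 0.01575
P(oats | x) = 0.01575 / 0.03015 ≈ 0.5224

0.5224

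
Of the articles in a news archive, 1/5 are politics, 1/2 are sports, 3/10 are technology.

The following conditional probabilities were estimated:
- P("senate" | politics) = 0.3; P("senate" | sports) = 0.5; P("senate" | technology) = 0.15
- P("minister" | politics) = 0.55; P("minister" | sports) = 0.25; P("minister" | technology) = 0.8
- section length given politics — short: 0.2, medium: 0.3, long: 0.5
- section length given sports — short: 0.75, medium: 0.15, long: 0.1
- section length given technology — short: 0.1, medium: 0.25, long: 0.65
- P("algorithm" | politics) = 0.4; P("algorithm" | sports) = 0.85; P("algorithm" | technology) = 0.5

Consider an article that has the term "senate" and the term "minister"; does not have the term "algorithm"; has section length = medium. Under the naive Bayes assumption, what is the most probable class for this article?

politics

politics: 0.2 × 0.3 × 0.55 × 0.3 × (1−0.4) = 0.00594
sports: 0.5 × 0.5 × 0.25 × 0.15 × (1−0.85) = 0.00140625
technology: 0.3 × 0.15 × 0.8 × 0.25 × (1−0.5) = 0.0045
Highest score → politics.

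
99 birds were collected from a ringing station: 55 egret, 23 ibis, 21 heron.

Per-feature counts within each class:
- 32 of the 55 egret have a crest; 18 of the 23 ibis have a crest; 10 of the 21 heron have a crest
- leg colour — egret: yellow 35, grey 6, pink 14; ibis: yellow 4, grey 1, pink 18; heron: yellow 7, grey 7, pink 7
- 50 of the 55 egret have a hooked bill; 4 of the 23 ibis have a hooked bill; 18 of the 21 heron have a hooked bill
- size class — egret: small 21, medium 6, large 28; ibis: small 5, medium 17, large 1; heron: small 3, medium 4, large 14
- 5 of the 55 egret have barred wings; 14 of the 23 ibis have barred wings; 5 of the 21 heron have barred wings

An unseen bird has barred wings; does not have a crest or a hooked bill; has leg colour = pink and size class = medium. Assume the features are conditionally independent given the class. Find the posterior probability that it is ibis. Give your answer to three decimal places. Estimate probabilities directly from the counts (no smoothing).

0.980

egret: (55/99) × (23/55) × (14/55) × (5/55) × (6/55) × (5/55) ≈ 0.0000533164
ibis: (23/99) × (5/23) × (18/23) × (19/23) × (17/23) × (14/23) ≈ 0.0146902
heron: (21/99) × (11/21) × (7/21) × (3/21) × (4/21) × (5/21) ≈ 0.000239955
P(ibis | x) = 0.0146902 / 0.0149834714 ≈ 0.980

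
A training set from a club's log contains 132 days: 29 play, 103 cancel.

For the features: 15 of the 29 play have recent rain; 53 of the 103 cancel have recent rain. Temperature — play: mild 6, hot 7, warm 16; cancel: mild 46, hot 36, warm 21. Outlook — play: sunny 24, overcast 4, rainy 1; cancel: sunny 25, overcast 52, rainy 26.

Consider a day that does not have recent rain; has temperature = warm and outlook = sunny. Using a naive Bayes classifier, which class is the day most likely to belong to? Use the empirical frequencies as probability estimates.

play: (29/132) × (14/29) × (16/29) × (24/29) ≈ 0.0484272
cancel: (103/132) × (50/103) × (21/103) × (25/103) ≈ 0.0187448
Highest score → play.

play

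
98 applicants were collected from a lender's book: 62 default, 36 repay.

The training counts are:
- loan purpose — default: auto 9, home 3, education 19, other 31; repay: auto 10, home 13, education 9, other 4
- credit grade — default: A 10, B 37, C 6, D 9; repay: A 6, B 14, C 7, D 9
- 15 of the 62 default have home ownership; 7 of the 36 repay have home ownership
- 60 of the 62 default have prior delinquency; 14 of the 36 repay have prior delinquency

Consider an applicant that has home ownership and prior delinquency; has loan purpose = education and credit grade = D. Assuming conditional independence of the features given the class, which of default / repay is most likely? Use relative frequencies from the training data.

default: (62/98) × (19/62) × (9/62) × (15/62) × (60/62) ≈ 0.00658927
repay: (36/98) × (9/36) × (9/36) × (7/36) × (14/36) ≈ 0.00173611
Highest score → default.

default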